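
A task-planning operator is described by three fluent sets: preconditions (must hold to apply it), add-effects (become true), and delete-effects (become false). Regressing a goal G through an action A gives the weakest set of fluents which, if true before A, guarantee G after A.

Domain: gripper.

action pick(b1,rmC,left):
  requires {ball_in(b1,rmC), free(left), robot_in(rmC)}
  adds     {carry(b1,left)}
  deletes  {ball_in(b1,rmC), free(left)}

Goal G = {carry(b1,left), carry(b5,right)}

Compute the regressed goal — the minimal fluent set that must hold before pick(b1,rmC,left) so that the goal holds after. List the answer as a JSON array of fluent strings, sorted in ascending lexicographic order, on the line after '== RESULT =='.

Regress:
  G ∩ del = {}  (empty — regression defined)
  G \ add = {carry(b1,left), carry(b5,right)} \ {carry(b1,left)} = {carry(b5,right)}
  ∪ pre   = {carry(b5,right)} ∪ {ball_in(b1,rmC), free(left), robot_in(rmC)}
          = {ball_in(b1,rmC), carry(b5,right), free(left), robot_in(rmC)}

== RESULT ==
["ball_in(b1,rmC)", "carry(b5,right)", "free(left)", "robot_in(rmC)"]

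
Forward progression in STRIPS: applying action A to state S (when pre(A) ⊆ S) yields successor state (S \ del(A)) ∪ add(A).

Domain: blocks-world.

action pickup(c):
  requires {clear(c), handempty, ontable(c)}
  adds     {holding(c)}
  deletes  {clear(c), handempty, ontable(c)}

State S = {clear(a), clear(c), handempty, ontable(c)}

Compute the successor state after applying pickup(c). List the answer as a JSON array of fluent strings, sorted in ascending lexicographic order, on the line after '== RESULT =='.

Compute (S \ del) ∪ add:
  pre ⊆ S: {clear(c), handempty, ontable(c)} ⊆ S  — applicable
  S \ del = {clear(a)}
  ∪ add   = {clear(a), holding(c)}

== RESULT ==
["clear(a)", "holding(c)"]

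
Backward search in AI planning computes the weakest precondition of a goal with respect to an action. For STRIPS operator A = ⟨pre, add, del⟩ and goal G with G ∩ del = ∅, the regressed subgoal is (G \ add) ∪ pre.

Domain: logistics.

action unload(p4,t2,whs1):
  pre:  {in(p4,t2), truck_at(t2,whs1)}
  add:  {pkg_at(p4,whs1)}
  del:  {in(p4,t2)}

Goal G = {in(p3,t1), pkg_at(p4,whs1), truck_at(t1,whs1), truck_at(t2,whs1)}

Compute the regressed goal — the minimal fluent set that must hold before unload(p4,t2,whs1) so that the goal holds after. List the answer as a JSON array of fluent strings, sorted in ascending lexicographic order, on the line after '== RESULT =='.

Compute (G \ add) ∪ pre:
  G ∩ del = {}  (empty — regression defined)
  G \ add = {in(p3,t1), pkg_at(p4,whs1), truck_at(t1,whs1), truck_at(t2,whs1)} \ {pkg_at(p4,whs1)} = {in(p3,t1), truck_at(t1,whs1), truck_at(t2,whs1)}
  ∪ pre   = {in(p3,t1), truck_at(t1,whs1), truck_at(t2,whs1)} ∪ {in(p4,t2), truck_at(t2,whs1)}
          = {in(p3,t1), in(p4,t2), truck_at(t1,whs1), truck_at(t2,whs1)}

== RESULT ==
["in(p3,t1)", "in(p4,t2)", "truck_at(t1,whs1)", "truck_at(t2,whs1)"]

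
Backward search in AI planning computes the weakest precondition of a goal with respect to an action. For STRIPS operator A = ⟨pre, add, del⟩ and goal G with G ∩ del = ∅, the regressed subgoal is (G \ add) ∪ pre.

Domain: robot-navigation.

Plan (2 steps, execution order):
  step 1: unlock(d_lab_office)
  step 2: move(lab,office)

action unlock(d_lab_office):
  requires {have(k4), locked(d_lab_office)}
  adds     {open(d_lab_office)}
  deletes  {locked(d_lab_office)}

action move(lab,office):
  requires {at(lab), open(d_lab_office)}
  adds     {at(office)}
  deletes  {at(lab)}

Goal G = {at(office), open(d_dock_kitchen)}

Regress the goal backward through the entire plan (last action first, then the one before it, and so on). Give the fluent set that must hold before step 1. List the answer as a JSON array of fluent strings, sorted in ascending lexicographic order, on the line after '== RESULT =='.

Work backward from the goal:
  through step 2 (move(lab,office)): drop {at(office)}, keep {open(d_dock_kitchen)}, require {at(lab), open(d_lab_office)}
    → {at(lab), open(d_dock_kitchen), open(d_lab_office)}
  through step 1 (unlock(d_lab_office)): drop {open(d_lab_office)}, keep {at(lab), open(d_dock_kitchen)}, require {have(k4), locked(d_lab_office)}
    → {at(lab), have(k4), locked(d_lab_office), open(d_dock_kitchen)}

== RESULT ==
["at(lab)", "have(k4)", "locked(d_lab_office)", "open(d_dock_kitchen)"]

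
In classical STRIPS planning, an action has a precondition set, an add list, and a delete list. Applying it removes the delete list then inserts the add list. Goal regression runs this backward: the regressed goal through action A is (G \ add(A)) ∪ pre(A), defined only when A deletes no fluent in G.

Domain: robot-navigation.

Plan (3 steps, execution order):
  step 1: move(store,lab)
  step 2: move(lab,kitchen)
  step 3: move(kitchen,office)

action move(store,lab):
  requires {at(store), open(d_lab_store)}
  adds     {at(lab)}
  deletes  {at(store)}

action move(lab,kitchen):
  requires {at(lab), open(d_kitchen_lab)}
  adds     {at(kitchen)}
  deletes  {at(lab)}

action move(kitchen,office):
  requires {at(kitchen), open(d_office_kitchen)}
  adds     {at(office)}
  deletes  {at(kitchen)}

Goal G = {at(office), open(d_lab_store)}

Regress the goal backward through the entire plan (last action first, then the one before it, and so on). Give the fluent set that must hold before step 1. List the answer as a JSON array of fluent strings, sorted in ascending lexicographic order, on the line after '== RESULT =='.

Regress step by step:
  through step 3 (move(kitchen,office)): drop {at(office)}, keep {open(d_lab_store)}, require {at(kitchen), open(d_office_kitchen)}
    → {at(kitchen), open(d_lab_store), open(d_office_kitchen)}
  through step 2 (move(lab,kitchen)): drop {at(kitchen)}, keep {open(d_lab_store), open(d_office_kitchen)}, require {at(lab), open(d_kitchen_lab)}
    → {at(lab), open(d_kitchen_lab), open(d_lab_store), open(d_office_kitchen)}
  through step 1 (move(store,lab)): drop {at(lab)}, keep {open(d_kitchen_lab), open(d_lab_store), open(d_office_kitchen)}, require {at(store), open(d_lab_store)}
    → {at(store), open(d_kitchen_lab), open(d_lab_store), open(d_office_kitchen)}

== RESULT ==
["at(store)", "open(d_kitchen_lab)", "open(d_lab_store)", "open(d_office_kitchen)"]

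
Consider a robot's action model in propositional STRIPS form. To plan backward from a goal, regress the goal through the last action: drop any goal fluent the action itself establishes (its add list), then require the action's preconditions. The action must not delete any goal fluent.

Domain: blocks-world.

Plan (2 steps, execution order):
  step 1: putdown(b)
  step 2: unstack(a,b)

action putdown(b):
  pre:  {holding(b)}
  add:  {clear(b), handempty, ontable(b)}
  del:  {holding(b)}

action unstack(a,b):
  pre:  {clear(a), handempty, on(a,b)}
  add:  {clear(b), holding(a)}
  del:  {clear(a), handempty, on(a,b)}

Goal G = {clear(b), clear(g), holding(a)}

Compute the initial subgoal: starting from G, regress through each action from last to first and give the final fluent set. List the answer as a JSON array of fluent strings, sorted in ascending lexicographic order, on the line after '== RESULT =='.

Work backward from the goal:
  through step 2 (unstack(a,b)): drop {clear(b), holding(a)}, keep {clear(g)}, require {clear(a), handempty, on(a,b)}
    → {clear(a), clear(g), handempty, on(a,b)}
  through step 1 (putdown(b)): drop {handempty}, keep {clear(a), clear(g), on(a,b)}, require {holding(b)}
    → {clear(a), clear(g), holding(b), on(a,b)}

== RESULT ==
["clear(a)", "clear(g)", "holding(b)", "on(a,b)"]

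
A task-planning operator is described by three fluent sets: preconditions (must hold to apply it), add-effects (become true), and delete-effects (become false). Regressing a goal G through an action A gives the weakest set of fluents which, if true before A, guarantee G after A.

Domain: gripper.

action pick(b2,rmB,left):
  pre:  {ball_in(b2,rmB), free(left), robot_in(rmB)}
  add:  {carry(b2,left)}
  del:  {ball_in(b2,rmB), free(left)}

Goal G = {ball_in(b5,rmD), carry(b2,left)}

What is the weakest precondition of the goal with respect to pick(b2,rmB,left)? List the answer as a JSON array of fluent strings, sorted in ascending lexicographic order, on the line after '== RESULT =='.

Compute (G \ add) ∪ pre:
  G ∩ del = {}  (empty — regression defined)
  G \ add = {ball_in(b5,rmD), carry(b2,left)} \ {carry(b2,left)} = {ball_in(b5,rmD)}
  ∪ pre   = {ball_in(b5,rmD)} ∪ {ball_in(b2,rmB), free(left), robot_in(rmB)}
          = {ball_in(b2,rmB), ball_in(b5,rmD), free(left), robot_in(rmB)}

== RESULT ==
["ball_in(b2,rmB)", "ball_in(b5,rmD)", "free(left)", "robot_in(rmB)"]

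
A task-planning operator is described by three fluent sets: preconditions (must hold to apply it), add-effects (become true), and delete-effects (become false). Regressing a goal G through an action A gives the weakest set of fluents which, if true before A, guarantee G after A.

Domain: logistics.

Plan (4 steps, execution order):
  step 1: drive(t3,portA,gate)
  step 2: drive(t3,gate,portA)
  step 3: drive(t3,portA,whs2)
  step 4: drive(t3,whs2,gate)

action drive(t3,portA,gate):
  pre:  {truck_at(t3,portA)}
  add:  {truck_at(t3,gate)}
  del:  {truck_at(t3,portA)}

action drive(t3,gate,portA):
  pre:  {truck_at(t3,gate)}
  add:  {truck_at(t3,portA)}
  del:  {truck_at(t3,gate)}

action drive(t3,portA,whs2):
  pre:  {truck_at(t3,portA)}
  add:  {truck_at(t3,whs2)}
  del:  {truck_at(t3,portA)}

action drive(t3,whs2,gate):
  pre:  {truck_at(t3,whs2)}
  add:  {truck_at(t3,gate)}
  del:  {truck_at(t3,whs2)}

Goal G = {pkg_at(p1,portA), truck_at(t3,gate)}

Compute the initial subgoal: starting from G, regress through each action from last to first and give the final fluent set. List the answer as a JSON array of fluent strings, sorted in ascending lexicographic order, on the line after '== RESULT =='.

Regress step by step:
  through step 4 (drive(t3,whs2,gate)): drop {truck_at(t3,gate)}, keep {pkg_at(p1,portA)}, require {truck_at(t3,whs2)}
    → {pkg_at(p1,portA), truck_at(t3,whs2)}
  through step 3 (drive(t3,portA,whs2)): drop {truck_at(t3,whs2)}, keep {pkg_at(p1,portA)}, require {truck_at(t3,portA)}
    → {pkg_at(p1,portA), truck_at(t3,portA)}
  through step 2 (drive(t3,gate,portA)): drop {truck_at(t3,portA)}, keep {pkg_at(p1,portA)}, require {truck_at(t3,gate)}
    → {pkg_at(p1,portA), truck_at(t3,gate)}
  through step 1 (drive(t3,portA,gate)): drop {truck_at(t3,gate)}, keep {pkg_at(p1,portA)}, require {truck_at(t3,portA)}
    → {pkg_at(p1,portA), truck_at(t3,portA)}

== RESULT ==
["pkg_at(p1,portA)", "truck_at(t3,portA)"]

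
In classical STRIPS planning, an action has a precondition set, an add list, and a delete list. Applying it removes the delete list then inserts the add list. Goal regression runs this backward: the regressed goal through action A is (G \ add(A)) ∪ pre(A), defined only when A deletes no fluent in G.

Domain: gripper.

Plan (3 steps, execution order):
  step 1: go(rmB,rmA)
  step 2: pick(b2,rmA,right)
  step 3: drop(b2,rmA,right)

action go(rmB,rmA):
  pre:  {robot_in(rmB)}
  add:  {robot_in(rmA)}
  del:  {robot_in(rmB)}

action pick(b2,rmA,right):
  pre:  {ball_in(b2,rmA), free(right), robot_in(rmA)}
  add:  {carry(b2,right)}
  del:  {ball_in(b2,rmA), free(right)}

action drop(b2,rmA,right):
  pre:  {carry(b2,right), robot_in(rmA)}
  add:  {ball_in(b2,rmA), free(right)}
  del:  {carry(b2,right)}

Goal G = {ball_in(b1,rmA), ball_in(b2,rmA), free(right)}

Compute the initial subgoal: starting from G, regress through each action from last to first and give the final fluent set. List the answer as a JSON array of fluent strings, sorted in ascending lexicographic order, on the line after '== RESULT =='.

Regress step by step:
  through step 3 (drop(b2,rmA,right)): drop {ball_in(b2,rmA), free(right)}, keep {ball_in(b1,rmA)}, require {carry(b2,right), robot_in(rmA)}
    → {ball_in(b1,rmA), carry(b2,right), robot_in(rmA)}
  through step 2 (pick(b2,rmA,right)): drop {carry(b2,right)}, keep {ball_in(b1,rmA), robot_in(rmA)}, require {ball_in(b2,rmA), free(right), robot_in(rmA)}
    → {ball_in(b1,rmA), ball_in(b2,rmA), free(right), robot_in(rmA)}
  through step 1 (go(rmB,rmA)): drop {robot_in(rmA)}, keep {ball_in(b1,rmA), ball_in(b2,rmA), free(right)}, require {robot_in(rmB)}
    → {ball_in(b1,rmA), ball_in(b2,rmA), free(right), robot_in(rmB)}

== RESULT ==
["ball_in(b1,rmA)", "ball_in(b2,rmA)", "free(right)", "robot_in(rmB)"]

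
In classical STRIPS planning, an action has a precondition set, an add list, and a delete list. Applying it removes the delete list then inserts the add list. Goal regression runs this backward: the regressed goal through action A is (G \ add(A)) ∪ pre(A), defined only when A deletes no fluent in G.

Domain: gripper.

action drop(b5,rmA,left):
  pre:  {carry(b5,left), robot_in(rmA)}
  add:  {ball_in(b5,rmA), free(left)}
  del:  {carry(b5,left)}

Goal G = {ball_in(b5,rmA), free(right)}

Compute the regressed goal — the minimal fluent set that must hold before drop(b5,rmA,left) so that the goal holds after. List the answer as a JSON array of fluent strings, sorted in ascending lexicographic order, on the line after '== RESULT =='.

Regress:
  G ∩ del = {}  (empty — regression defined)
  G \ add = {ball_in(b5,rmA), free(right)} \ {ball_in(b5,rmA), free(left)} = {free(right)}
  ∪ pre   = {free(right)} ∪ {carry(b5,left), robot_in(rmA)}
          = {carry(b5,left), free(right), robot_in(rmA)}

== RESULT ==
["carry(b5,left)", "free(right)", "robot_in(rmA)"]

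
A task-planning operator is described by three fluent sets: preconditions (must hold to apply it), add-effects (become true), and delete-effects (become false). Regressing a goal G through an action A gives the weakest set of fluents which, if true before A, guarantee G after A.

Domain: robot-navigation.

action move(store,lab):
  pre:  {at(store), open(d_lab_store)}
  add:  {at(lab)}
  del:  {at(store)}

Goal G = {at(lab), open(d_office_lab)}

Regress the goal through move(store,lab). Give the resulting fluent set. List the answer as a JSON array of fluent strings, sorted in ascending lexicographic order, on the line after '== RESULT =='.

Regress:
  G ∩ del = {}  (empty — regression defined)
  G \ add = {at(lab), open(d_office_lab)} \ {at(lab)} = {open(d_office_lab)}
  ∪ pre   = {open(d_office_lab)} ∪ {at(store), open(d_lab_store)}
          = {at(store), open(d_lab_store), open(d_office_lab)}

== RESULT ==
["at(store)", "open(d_lab_store)", "open(d_office_lab)"]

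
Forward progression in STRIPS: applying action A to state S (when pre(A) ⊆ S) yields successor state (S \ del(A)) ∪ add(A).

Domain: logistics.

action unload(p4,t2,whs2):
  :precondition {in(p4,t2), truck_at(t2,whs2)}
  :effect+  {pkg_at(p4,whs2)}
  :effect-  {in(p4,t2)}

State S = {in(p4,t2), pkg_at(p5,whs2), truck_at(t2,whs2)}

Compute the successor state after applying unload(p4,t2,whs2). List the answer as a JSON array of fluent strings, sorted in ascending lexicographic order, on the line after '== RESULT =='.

Compute (S \ del) ∪ add:
  pre ⊆ S: {in(p4,t2), truck_at(t2,whs2)} ⊆ S  — applicable
  S \ del = {pkg_at(p5,whs2), truck_at(t2,whs2)}
  ∪ add   = {pkg_at(p4,whs2), pkg_at(p5,whs2), truck_at(t2,whs2)}

== RESULT ==
["pkg_at(p4,whs2)", "pkg_at(p5,whs2)", "truck_at(t2,whs2)"]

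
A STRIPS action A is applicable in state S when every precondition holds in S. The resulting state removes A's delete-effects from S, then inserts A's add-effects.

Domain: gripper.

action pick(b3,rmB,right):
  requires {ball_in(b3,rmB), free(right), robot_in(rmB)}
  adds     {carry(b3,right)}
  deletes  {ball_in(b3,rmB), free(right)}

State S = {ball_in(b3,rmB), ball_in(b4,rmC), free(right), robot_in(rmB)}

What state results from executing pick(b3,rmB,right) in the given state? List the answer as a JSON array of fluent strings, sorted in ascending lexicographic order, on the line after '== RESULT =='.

Compute (S \ del) ∪ add:
  pre ⊆ S: {ball_in(b3,rmB), free(right), robot_in(rmB)} ⊆ S  — applicable
  S \ del = {ball_in(b4,rmC), robot_in(rmB)}
  ∪ add   = {ball_in(b4,rmC), carry(b3,right), robot_in(rmB)}

== RESULT ==
["ball_in(b4,rmC)", "carry(b3,right)", "robot_in(rmB)"]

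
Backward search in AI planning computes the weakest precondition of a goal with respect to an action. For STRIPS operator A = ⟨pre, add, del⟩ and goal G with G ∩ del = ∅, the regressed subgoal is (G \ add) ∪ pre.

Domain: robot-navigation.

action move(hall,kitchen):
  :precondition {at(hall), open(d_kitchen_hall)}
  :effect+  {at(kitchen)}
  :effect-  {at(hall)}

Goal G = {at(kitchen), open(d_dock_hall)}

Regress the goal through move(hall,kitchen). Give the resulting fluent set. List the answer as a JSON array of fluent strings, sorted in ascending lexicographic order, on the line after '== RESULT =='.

Compute (G \ add) ∪ pre:
  G ∩ del = {}  (empty — regression defined)
  G \ add = {at(kitchen), open(d_dock_hall)} \ {at(kitchen)} = {open(d_dock_hall)}
  ∪ pre   = {open(d_dock_hall)} ∪ {at(hall), open(d_kitchen_hall)}
          = {at(hall), open(d_dock_hall), open(d_kitchen_hall)}

== RESULT ==
["at(hall)", "open(d_dock_hall)", "open(d_kitchen_hall)"]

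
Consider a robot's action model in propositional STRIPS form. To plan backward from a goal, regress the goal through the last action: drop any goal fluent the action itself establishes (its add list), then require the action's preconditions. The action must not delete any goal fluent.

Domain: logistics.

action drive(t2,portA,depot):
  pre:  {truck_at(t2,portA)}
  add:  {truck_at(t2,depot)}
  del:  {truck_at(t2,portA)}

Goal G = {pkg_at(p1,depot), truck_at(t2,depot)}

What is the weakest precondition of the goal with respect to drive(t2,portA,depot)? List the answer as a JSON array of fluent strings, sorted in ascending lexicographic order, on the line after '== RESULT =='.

Regress:
  G ∩ del = {}  (empty — regression defined)
  G \ add = {pkg_at(p1,depot), truck_at(t2,depot)} \ {truck_at(t2,depot)} = {pkg_at(p1,depot)}
  ∪ pre   = {pkg_at(p1,depot)} ∪ {truck_at(t2,portA)}
          = {pkg_at(p1,depot), truck_at(t2,portA)}

== RESULT ==
["pkg_at(p1,depot)", "truck_at(t2,portA)"]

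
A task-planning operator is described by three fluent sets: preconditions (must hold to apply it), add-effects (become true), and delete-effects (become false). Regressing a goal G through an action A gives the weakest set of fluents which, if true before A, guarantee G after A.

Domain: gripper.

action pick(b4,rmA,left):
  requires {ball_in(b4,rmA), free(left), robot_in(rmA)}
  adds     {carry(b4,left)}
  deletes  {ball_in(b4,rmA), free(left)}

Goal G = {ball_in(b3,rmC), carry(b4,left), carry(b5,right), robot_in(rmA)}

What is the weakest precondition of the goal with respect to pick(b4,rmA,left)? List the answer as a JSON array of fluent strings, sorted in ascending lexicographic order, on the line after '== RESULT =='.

Regress:
  G ∩ del = {}  (empty — regression defined)
  G \ add = {ball_in(b3,rmC), carry(b4,left), carry(b5,right), robot_in(rmA)} \ {carry(b4,left)} = {ball_in(b3,rmC), carry(b5,right), robot_in(rmA)}
  ∪ pre   = {ball_in(b3,rmC), carry(b5,right), robot_in(rmA)} ∪ {ball_in(b4,rmA), free(left), robot_in(rmA)}
          = {ball_in(b3,rmC), ball_in(b4,rmA), carry(b5,right), free(left), robot_in(rmA)}

== RESULT ==
["ball_in(b3,rmC)", "ball_in(b4,rmA)", "carry(b5,right)", "free(left)", "robot_in(rmA)"]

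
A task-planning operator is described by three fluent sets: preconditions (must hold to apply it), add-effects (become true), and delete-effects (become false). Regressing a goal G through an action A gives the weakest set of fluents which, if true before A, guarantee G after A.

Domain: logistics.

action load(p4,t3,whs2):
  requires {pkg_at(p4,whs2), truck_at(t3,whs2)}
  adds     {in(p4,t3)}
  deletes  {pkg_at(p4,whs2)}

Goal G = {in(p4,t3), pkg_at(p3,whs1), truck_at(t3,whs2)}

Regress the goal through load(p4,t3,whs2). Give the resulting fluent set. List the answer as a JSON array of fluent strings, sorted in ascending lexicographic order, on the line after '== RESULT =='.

Compute (G \ add) ∪ pre:
  G ∩ del = {}  (empty — regression defined)
  G \ add = {in(p4,t3), pkg_at(p3,whs1), truck_at(t3,whs2)} \ {in(p4,t3)} = {pkg_at(p3,whs1), truck_at(t3,whs2)}
  ∪ pre   = {pkg_at(p3,whs1), truck_at(t3,whs2)} ∪ {pkg_at(p4,whs2), truck_at(t3,whs2)}
          = {pkg_at(p3,whs1), pkg_at(p4,whs2), truck_at(t3,whs2)}

== RESULT ==
["pkg_at(p3,whs1)", "pkg_at(p4,whs2)", "truck_at(t3,whs2)"]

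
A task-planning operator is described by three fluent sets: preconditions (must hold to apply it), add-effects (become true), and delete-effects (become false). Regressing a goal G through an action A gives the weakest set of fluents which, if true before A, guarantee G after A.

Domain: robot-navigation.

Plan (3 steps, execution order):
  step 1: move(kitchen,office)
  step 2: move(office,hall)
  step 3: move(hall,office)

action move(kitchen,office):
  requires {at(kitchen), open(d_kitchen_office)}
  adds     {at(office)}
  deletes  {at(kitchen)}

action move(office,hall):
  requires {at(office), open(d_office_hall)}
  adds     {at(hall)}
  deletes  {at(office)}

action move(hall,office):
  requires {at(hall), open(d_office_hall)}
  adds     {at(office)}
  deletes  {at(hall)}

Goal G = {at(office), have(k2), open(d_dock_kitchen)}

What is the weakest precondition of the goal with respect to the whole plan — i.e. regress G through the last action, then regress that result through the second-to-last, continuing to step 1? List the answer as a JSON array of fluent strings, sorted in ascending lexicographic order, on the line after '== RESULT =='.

Work backward from the goal:
  through step 3 (move(hall,office)): drop {at(office)}, keep {have(k2), open(d_dock_kitchen)}, require {at(hall), open(d_office_hall)}
    → {at(hall), have(k2), open(d_dock_kitchen), open(d_office_hall)}
  through step 2 (move(office,hall)): drop {at(hall)}, keep {have(k2), open(d_dock_kitchen), open(d_office_hall)}, require {at(office), open(d_office_hall)}
    → {at(office), have(k2), open(d_dock_kitchen), open(d_office_hall)}
  through step 1 (move(kitchen,office)): drop {at(office)}, keep {have(k2), open(d_dock_kitchen), open(d_office_hall)}, require {at(kitchen), open(d_kitchen_office)}
    → {at(kitchen), have(k2), open(d_dock_kitchen), open(d_kitchen_office), open(d_office_hall)}

== RESULT ==
["at(kitchen)", "have(k2)", "open(d_dock_kitchen)", "open(d_kitchen_office)", "open(d_office_hall)"]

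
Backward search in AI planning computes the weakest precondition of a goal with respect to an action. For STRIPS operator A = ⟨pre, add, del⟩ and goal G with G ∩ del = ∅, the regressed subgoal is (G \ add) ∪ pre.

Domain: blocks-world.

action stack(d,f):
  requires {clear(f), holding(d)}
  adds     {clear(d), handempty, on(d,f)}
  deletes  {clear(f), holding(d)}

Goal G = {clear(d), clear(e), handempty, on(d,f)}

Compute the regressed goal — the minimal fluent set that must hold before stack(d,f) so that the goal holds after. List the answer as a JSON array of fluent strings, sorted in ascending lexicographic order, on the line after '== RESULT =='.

Regress:
  G ∩ del = {}  (empty — regression defined)
  G \ add = {clear(d), clear(e), handempty, on(d,f)} \ {clear(d), handempty, on(d,f)} = {clear(e)}
  ∪ pre   = {clear(e)} ∪ {clear(f), holding(d)}
          = {clear(e), clear(f), holding(d)}

== RESULT ==
["clear(e)", "clear(f)", "holding(d)"]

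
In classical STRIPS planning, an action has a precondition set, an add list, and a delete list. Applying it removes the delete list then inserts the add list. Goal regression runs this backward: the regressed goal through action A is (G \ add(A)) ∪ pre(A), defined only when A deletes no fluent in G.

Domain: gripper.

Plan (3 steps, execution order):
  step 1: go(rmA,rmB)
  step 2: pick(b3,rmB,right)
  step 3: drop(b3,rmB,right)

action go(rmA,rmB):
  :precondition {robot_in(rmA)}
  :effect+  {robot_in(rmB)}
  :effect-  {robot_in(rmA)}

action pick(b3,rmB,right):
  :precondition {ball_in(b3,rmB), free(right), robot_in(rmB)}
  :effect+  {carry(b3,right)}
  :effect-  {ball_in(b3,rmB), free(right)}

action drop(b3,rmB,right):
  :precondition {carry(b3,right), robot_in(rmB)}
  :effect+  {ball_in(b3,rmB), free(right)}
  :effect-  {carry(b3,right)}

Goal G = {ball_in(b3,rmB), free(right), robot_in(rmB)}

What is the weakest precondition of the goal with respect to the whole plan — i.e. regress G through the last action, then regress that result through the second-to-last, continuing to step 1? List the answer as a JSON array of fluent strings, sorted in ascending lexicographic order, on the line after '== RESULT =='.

Work backward from the goal:
  through step 3 (drop(b3,rmB,right)): drop {ball_in(b3,rmB), free(right)}, keep {robot_in(rmB)}, require {carry(b3,right), robot_in(rmB)}
    → {carry(b3,right), robot_in(rmB)}
  through step 2 (pick(b3,rmB,right)): drop {carry(b3,right)}, keep {robot_in(rmB)}, require {ball_in(b3,rmB), free(right), robot_in(rmB)}
    → {ball_in(b3,rmB), free(right), robot_in(rmB)}
  through step 1 (go(rmA,rmB)): drop {robot_in(rmB)}, keep {ball_in(b3,rmB), free(right)}, require {robot_in(rmA)}
    → {ball_in(b3,rmB), free(right), robot_in(rmA)}

== RESULT ==
["ball_in(b3,rmB)", "free(right)", "robot_in(rmA)"]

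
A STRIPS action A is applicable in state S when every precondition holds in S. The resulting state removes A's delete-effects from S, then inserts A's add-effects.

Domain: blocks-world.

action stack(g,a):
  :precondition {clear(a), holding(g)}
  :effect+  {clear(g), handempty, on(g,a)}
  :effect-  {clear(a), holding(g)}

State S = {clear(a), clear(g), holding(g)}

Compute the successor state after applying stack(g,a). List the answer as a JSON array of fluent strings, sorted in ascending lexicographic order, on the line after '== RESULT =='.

Compute (S \ del) ∪ add:
  pre ⊆ S: {clear(a), holding(g)} ⊆ S  — applicable
  S \ del = {clear(g)}
  ∪ add   = {clear(g), handempty, on(g,a)}

== RESULT ==
["clear(g)", "handempty", "on(g,a)"]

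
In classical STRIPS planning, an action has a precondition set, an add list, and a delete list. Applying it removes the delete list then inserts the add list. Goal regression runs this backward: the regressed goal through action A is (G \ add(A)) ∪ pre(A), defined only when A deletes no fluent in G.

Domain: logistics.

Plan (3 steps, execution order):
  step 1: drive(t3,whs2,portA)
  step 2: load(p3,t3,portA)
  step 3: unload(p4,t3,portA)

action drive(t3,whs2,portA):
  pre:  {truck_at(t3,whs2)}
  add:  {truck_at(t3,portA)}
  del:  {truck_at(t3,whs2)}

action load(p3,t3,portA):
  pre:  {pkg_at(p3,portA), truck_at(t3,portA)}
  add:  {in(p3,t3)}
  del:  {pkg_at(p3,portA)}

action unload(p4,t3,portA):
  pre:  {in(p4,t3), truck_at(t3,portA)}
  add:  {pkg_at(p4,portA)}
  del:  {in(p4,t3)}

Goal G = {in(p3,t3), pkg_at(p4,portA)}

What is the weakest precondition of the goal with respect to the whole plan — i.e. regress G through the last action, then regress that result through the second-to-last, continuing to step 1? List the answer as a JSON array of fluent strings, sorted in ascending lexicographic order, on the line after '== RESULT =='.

Work backward from the goal:
  through step 3 (unload(p4,t3,portA)): drop {pkg_at(p4,portA)}, keep {in(p3,t3)}, require {in(p4,t3), truck_at(t3,portA)}
    → {in(p3,t3), in(p4,t3), truck_at(t3,portA)}
  through step 2 (load(p3,t3,portA)): drop {in(p3,t3)}, keep {in(p4,t3), truck_at(t3,portA)}, require {pkg_at(p3,portA), truck_at(t3,portA)}
    → {in(p4,t3), pkg_at(p3,portA), truck_at(t3,portA)}
  through step 1 (drive(t3,whs2,portA)): drop {truck_at(t3,portA)}, keep {in(p4,t3), pkg_at(p3,portA)}, require {truck_at(t3,whs2)}
    → {in(p4,t3), pkg_at(p3,portA), truck_at(t3,whs2)}

== RESULT ==
["in(p4,t3)", "pkg_at(p3,portA)", "truck_at(t3,whs2)"]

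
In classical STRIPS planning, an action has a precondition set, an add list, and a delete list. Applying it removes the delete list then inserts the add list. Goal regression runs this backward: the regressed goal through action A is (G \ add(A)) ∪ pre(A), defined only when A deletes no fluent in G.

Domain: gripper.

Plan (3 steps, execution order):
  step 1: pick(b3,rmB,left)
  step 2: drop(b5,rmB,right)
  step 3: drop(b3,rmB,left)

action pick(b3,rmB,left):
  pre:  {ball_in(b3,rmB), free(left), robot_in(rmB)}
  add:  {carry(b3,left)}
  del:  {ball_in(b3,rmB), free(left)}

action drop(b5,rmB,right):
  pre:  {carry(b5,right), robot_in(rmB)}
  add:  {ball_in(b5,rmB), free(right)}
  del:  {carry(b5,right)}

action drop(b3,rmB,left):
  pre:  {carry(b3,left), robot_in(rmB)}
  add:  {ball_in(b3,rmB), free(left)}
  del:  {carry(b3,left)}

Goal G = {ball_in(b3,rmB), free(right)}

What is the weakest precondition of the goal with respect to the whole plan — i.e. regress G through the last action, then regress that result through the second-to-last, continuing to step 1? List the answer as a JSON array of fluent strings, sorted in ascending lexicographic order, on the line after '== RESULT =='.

Work backward from the goal:
  through step 3 (drop(b3,rmB,left)): drop {ball_in(b3,rmB)}, keep {free(right)}, require {carry(b3,left), robot_in(rmB)}
    → {carry(b3,left), free(right), robot_in(rmB)}
  through step 2 (drop(b5,rmB,right)): drop {free(right)}, keep {carry(b3,left), robot_in(rmB)}, require {carry(b5,right), robot_in(rmB)}
    → {carry(b3,left), carry(b5,right), robot_in(rmB)}
  through step 1 (pick(b3,rmB,left)): drop {carry(b3,left)}, keep {carry(b5,right), robot_in(rmB)}, require {ball_in(b3,rmB), free(left), robot_in(rmB)}
    → {ball_in(b3,rmB), carry(b5,right), free(left), robot_in(rmB)}

== RESULT ==
["ball_in(b3,rmB)", "carry(b5,right)", "free(left)", "robot_in(rmB)"]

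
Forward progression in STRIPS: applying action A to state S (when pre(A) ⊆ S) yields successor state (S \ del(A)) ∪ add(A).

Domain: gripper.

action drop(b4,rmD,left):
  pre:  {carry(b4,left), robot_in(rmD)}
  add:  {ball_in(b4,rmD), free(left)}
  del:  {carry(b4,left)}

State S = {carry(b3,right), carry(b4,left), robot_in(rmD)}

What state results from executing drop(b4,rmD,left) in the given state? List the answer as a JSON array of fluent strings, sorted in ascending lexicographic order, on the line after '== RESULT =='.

Progress:
  pre ⊆ S: {carry(b4,left), robot_in(rmD)} ⊆ S  — applicable
  S \ del = {carry(b3,right), robot_in(rmD)}
  ∪ add   = {ball_in(b4,rmD), carry(b3,right), free(left), robot_in(rmD)}

== RESULT ==
["ball_in(b4,rmD)", "carry(b3,right)", "free(left)", "robot_in(rmD)"]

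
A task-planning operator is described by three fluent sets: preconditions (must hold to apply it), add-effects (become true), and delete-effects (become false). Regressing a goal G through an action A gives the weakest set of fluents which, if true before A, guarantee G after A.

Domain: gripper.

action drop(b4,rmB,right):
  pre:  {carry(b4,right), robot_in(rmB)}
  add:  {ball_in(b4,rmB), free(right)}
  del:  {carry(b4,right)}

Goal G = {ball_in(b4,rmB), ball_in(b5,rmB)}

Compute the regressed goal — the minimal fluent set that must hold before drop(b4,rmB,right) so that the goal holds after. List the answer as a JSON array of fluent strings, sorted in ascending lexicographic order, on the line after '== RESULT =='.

Compute (G \ add) ∪ pre:
  G ∩ del = {}  (empty — regression defined)
  G \ add = {ball_in(b4,rmB), ball_in(b5,rmB)} \ {ball_in(b4,rmB), free(right)} = {ball_in(b5,rmB)}
  ∪ pre   = {ball_in(b5,rmB)} ∪ {carry(b4,right), robot_in(rmB)}
          = {ball_in(b5,rmB), carry(b4,right), robot_in(rmB)}

== RESULT ==
["ball_in(b5,rmB)", "carry(b4,right)", "robot_in(rmB)"]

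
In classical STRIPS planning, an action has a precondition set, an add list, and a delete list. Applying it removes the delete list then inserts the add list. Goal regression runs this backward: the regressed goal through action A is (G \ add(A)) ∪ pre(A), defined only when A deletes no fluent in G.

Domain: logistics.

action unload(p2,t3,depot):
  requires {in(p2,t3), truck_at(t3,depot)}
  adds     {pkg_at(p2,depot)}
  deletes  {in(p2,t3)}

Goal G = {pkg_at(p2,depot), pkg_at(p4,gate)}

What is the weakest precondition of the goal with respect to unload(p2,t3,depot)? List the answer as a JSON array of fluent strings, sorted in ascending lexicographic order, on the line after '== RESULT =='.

Compute (G \ add) ∪ pre:
  G ∩ del = {}  (empty — regression defined)
  G \ add = {pkg_at(p2,depot), pkg_at(p4,gate)} \ {pkg_at(p2,depot)} = {pkg_at(p4,gate)}
  ∪ pre   = {pkg_at(p4,gate)} ∪ {in(p2,t3), truck_at(t3,depot)}
          = {in(p2,t3), pkg_at(p4,gate), truck_at(t3,depot)}

== RESULT ==
["in(p2,t3)", "pkg_at(p4,gate)", "truck_at(t3,depot)"]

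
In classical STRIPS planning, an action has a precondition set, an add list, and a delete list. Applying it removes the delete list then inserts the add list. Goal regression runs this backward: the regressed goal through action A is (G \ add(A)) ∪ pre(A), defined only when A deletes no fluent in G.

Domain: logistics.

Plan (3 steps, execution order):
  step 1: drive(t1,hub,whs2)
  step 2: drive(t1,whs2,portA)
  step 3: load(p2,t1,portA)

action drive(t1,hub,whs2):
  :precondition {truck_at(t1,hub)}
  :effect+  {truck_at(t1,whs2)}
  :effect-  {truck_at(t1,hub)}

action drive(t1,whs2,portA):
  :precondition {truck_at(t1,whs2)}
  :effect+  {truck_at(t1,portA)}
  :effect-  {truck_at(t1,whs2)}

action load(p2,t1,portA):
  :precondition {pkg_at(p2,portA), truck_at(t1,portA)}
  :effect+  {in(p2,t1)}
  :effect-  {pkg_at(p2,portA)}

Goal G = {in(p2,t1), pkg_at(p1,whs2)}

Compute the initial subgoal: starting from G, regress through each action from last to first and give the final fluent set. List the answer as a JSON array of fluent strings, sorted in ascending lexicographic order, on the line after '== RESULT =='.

Work backward from the goal:
  through step 3 (load(p2,t1,portA)): drop {in(p2,t1)}, keep {pkg_at(p1,whs2)}, require {pkg_at(p2,portA), truck_at(t1,portA)}
    → {pkg_at(p1,whs2), pkg_at(p2,portA), truck_at(t1,portA)}
  through step 2 (drive(t1,whs2,portA)): drop {truck_at(t1,portA)}, keep {pkg_at(p1,whs2), pkg_at(p2,portA)}, require {truck_at(t1,whs2)}
    → {pkg_at(p1,whs2), pkg_at(p2,portA), truck_at(t1,whs2)}
  through step 1 (drive(t1,hub,whs2)): drop {truck_at(t1,whs2)}, keep {pkg_at(p1,whs2), pkg_at(p2,portA)}, require {truck_at(t1,hub)}
    → {pkg_at(p1,whs2), pkg_at(p2,portA), truck_at(t1,hub)}

== RESULT ==
["pkg_at(p1,whs2)", "pkg_at(p2,portA)", "truck_at(t1,hub)"]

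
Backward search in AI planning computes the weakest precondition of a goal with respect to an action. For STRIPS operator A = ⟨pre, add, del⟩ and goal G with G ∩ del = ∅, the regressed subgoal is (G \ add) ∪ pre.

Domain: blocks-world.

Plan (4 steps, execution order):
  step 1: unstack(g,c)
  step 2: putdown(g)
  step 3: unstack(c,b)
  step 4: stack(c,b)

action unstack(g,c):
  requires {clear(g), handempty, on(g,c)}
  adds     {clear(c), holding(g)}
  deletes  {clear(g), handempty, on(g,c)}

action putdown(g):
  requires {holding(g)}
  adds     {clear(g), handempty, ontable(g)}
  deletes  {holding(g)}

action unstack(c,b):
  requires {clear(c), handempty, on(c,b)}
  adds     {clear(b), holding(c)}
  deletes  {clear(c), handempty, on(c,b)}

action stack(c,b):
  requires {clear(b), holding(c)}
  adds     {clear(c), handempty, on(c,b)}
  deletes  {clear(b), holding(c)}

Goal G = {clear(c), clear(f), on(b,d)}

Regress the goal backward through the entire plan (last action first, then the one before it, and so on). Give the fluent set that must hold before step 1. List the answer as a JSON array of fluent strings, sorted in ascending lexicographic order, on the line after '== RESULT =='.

Work backward from the goal:
  through step 4 (stack(c,b)): drop {clear(c)}, keep {clear(f), on(b,d)}, require {clear(b), holding(c)}
    → {clear(b), clear(f), holding(c), on(b,d)}
  through step 3 (unstack(c,b)): drop {clear(b), holding(c)}, keep {clear(f), on(b,d)}, require {clear(c), handempty, on(c,b)}
    → {clear(c), clear(f), handempty, on(b,d), on(c,b)}
  through step 2 (putdown(g)): drop {handempty}, keep {clear(c), clear(f), on(b,d), on(c,b)}, require {holding(g)}
    → {clear(c), clear(f), holding(g), on(b,d), on(c,b)}
  through step 1 (unstack(g,c)): drop {clear(c), holding(g)}, keep {clear(f), on(b,d), on(c,b)}, require {clear(g), handempty, on(g,c)}
    → {clear(f), clear(g), handempty, on(b,d), on(c,b), on(g,c)}

== RESULT ==
["clear(f)", "clear(g)", "handempty", "on(b,d)", "on(c,b)", "on(g,c)"]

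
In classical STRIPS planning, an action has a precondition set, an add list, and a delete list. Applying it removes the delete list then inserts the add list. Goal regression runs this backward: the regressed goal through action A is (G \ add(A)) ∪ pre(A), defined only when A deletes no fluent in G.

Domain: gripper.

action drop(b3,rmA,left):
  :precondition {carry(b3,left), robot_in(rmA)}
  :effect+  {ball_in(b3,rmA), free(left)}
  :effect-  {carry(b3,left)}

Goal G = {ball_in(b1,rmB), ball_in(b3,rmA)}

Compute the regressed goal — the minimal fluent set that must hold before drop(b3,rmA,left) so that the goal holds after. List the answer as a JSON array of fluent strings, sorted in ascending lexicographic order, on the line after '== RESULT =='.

Regress:
  G ∩ del = {}  (empty — regression defined)
  G \ add = {ball_in(b1,rmB), ball_in(b3,rmA)} \ {ball_in(b3,rmA), free(left)} = {ball_in(b1,rmB)}
  ∪ pre   = {ball_in(b1,rmB)} ∪ {carry(b3,left), robot_in(rmA)}
          = {ball_in(b1,rmB), carry(b3,left), robot_in(rmA)}

== RESULT ==
["ball_in(b1,rmB)", "carry(b3,left)", "robot_in(rmA)"]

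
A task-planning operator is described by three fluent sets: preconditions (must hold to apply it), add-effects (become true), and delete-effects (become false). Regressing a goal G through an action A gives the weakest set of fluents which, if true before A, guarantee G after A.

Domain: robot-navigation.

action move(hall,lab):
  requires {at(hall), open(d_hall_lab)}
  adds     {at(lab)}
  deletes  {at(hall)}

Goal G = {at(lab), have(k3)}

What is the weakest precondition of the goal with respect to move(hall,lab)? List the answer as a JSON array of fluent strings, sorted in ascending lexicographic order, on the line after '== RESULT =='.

Compute (G \ add) ∪ pre:
  G ∩ del = {}  (empty — regression defined)
  G \ add = {at(lab), have(k3)} \ {at(lab)} = {have(k3)}
  ∪ pre   = {have(k3)} ∪ {at(hall), open(d_hall_lab)}
          = {at(hall), have(k3), open(d_hall_lab)}

== RESULT ==
["at(hall)", "have(k3)", "open(d_hall_lab)"]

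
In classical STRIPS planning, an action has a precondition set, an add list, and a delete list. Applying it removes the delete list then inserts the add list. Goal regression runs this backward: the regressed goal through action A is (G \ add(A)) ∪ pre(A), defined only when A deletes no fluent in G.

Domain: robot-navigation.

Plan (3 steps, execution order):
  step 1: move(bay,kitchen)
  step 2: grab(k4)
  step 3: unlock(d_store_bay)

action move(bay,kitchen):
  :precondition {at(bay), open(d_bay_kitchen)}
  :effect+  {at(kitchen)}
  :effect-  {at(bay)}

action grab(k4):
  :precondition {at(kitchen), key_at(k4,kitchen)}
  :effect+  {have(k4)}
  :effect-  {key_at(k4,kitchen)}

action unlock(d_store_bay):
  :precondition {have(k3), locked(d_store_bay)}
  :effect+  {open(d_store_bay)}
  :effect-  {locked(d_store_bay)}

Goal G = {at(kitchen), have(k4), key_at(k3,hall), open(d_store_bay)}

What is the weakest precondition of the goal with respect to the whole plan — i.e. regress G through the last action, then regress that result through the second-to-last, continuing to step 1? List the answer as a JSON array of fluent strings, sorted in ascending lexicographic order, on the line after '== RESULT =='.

Work backward from the goal:
  through step 3 (unlock(d_store_bay)): drop {open(d_store_bay)}, keep {at(kitchen), have(k4), key_at(k3,hall)}, require {have(k3), locked(d_store_bay)}
    → {at(kitchen), have(k3), have(k4), key_at(k3,hall), locked(d_store_bay)}
  through step 2 (grab(k4)): drop {have(k4)}, keep {at(kitchen), have(k3), key_at(k3,hall), locked(d_store_bay)}, require {at(kitchen), key_at(k4,kitchen)}
    → {at(kitchen), have(k3), key_at(k3,hall), key_at(k4,kitchen), locked(d_store_bay)}
  through step 1 (move(bay,kitchen)): drop {at(kitchen)}, keep {have(k3), key_at(k3,hall), key_at(k4,kitchen), locked(d_store_bay)}, require {at(bay), open(d_bay_kitchen)}
    → {at(bay), have(k3), key_at(k3,hall), key_at(k4,kitchen), locked(d_store_bay), open(d_bay_kitchen)}

== RESULT ==
["at(bay)", "have(k3)", "key_at(k3,hall)", "key_at(k4,kitchen)", "locked(d_store_bay)", "open(d_bay_kitchen)"]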